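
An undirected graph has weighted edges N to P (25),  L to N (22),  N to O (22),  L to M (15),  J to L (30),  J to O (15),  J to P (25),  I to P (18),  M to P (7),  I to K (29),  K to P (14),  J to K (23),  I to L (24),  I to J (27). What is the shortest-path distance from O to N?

22

A few of the O→N routes:
O - J - P - N: 15 + 25 + 25 = 65
O - J - L - N: 15 + 30 + 22 = 67
O - J - I - P - N: 15 + 27 + 18 + 25 = 85
O - J - K - P - N: 15 + 23 + 14 + 25 = 77
O - J - P - M - L - N: 15 + 25 + 7 + 15 + 22 = 84
O - N: 22
Shortest: 22.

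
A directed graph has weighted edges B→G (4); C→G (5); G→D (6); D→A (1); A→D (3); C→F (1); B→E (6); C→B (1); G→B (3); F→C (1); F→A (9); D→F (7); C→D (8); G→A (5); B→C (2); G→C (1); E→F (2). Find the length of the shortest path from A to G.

Paths from A to G:
A→D→F→C→G: 3 + 7 + 1 + 5 = 16
A→D→F→C→B→G: 3 + 7 + 1 + 1 + 4 = 16
Best route has total 16.

16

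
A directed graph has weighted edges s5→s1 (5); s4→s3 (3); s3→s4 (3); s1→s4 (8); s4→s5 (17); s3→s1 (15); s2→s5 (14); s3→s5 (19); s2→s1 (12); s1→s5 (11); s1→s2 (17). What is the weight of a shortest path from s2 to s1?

12

Paths from s2 to s1:
s2 -> s5 -> s1: 14 + 5 = 19
s2 -> s1: 12
Best route has total 12.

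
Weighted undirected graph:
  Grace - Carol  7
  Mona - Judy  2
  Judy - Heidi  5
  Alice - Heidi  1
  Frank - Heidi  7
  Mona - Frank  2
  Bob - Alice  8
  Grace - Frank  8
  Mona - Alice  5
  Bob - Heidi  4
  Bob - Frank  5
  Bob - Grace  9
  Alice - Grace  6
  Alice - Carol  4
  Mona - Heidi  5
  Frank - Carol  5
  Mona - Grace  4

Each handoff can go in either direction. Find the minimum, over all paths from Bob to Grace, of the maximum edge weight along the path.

5

Checking several routes:
Bob-Heidi-Mona-Grace: max(4, 5, 4) = 5
Bob-Frank-Carol-Alice-Heidi-Judy-Mona-Grace: max(5, 5, 4, 1, 5, 2, 4) = 5
Bob-Frank-Carol-Alice-Heidi-Mona-Grace: max(5, 5, 4, 1, 5, 4) = 5
Bob-Frank-Mona-Grace: max(5, 2, 4) = 5
Bob-Heidi-Alice-Mona-Grace: max(4, 1, 5, 4) = 5
Bob-Frank-Carol-Alice-Mona-Grace: max(5, 5, 4, 5, 4) = 5
Smallest bottleneck: 5.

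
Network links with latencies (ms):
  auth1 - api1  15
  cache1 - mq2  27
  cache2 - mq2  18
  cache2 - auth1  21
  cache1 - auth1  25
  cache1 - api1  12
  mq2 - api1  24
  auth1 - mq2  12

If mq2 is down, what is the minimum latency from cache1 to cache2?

46

Paths from cache1 to cache2 avoiding mq2:
cache1→auth1→cache2: 25 + 21 = 46
cache1→api1→auth1→cache2: 12 + 15 + 21 = 48
The minimum is 46 ms.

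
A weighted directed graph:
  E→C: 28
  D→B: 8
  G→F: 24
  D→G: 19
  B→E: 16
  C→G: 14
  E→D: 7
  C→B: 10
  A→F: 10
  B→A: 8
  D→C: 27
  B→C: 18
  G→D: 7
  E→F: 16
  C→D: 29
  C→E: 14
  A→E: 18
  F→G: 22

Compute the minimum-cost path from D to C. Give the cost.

Comparing a few candidate routes:
D - B - E - C: 8 + 16 + 28 = 52
D - C: 27
D - B - C: 8 + 18 = 26
Best route has total 26.

26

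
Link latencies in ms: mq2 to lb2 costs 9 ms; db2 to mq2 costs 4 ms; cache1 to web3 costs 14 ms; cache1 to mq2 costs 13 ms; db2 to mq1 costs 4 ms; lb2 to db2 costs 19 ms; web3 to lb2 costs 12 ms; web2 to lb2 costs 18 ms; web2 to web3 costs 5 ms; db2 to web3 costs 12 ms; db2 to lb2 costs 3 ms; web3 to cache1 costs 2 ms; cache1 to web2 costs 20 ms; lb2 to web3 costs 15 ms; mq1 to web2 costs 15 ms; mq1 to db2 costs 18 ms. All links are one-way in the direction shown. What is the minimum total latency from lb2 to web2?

37

Candidate routes:
lb2 -> db2 -> mq1 -> web2: 19 + 4 + 15 = 38
lb2 -> web3 -> cache1 -> web2: 15 + 2 + 20 = 37
lb2 -> db2 -> web3 -> cache1 -> web2: 19 + 12 + 2 + 20 = 53
Shortest: 37 ms.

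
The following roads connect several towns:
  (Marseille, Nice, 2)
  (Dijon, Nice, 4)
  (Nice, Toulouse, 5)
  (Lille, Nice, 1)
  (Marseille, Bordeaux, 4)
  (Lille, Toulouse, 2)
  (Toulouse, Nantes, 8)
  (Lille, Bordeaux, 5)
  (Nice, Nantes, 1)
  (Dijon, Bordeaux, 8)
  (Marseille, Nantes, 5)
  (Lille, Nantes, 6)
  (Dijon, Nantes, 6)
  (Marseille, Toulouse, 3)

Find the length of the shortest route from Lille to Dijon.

5

Some routes from Lille to Dijon:
Lille-Nice-Nantes-Dijon: 1 + 1 + 6 = 8
Lille-Toulouse-Nice-Dijon: 2 + 5 + 4 = 11
Lille-Nice-Dijon: 1 + 4 = 5
Lille-Toulouse-Marseille-Nice-Dijon: 2 + 3 + 2 + 4 = 11
The minimum is 5.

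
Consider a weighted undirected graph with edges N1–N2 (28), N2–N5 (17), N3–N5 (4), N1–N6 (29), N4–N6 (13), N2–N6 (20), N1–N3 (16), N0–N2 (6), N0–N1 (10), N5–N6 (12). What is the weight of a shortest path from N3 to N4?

Checking several routes:
N3 - N5 - N6 - N4: 4 + 12 + 13 = 29
N3 - N1 - N0 - N2 - N5 - N6 - N4: 16 + 10 + 6 + 17 + 12 + 13 = 74
N3 - N1 - N0 - N2 - N6 - N4: 16 + 10 + 6 + 20 + 13 = 65
N3 - N5 - N2 - N6 - N4: 4 + 17 + 20 + 13 = 54
N3 - N1 - N6 - N4: 16 + 29 + 13 = 58
The minimum is 29.

29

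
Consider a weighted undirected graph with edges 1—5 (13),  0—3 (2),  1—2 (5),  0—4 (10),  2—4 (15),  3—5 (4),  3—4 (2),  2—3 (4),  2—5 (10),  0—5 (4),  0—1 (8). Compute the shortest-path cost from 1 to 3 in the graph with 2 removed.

10

Candidate routes:
1 -> 5 -> 3: 13 + 4 = 17
1 -> 5 -> 0 -> 3: 13 + 4 + 2 = 19
1 -> 0 -> 4 -> 3: 8 + 10 + 2 = 20
1 -> 5 -> 0 -> 4 -> 3: 13 + 4 + 10 + 2 = 29
1 -> 0 -> 3: 8 + 2 = 10
1 -> 0 -> 5 -> 3: 8 + 4 + 4 = 16
Shortest: 10.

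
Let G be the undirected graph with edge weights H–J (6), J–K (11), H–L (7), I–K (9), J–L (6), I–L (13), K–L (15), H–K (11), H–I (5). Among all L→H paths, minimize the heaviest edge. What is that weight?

Comparing a few candidate routes:
L -> J -> K -> H: max(6, 11, 11) = 11
L -> J -> K -> I -> H: max(6, 11, 9, 5) = 11
L -> I -> K -> J -> H: max(13, 9, 11, 6) = 13
L -> H: max(7) = 7
L -> J -> H: max(6, 6) = 6
L -> I -> H: max(13, 5) = 13
Smallest bottleneck: 6.

6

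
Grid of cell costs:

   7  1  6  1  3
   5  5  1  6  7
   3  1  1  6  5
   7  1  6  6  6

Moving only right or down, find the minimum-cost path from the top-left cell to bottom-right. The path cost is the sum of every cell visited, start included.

32

Path (0,0) (0,1) (1,1) (1,2) (2,2) (2,3) (2,4) (3,4): 7 + 1 + 5 + 1 + 1 + 6 + 5 + 6 = 32.
(Top row then right column would cost 36.)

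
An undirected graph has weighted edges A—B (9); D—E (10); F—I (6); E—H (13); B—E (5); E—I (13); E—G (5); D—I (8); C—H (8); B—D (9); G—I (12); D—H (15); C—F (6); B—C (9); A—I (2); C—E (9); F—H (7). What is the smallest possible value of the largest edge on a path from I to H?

7

Checking several routes:
I-D-B-C-H: max(8, 9, 9, 8) = 9
I-D-B-E-C-F-H: max(8, 9, 5, 9, 6, 7) = 9
I-F-H: max(6, 7) = 7
I-D-B-C-F-H: max(8, 9, 9, 6, 7) = 9
I-F-C-H: max(6, 6, 8) = 8
I-D-B-E-C-H: max(8, 9, 5, 9, 8) = 9
Smallest bottleneck: 7.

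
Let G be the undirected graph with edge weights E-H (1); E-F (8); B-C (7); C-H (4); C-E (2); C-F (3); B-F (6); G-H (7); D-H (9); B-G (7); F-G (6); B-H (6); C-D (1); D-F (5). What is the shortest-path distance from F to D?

Some routes from F to D:
F → E → C → D: 8 + 2 + 1 = 11
F → C → D: 3 + 1 = 4
F → D: 5
The minimum is 4.

4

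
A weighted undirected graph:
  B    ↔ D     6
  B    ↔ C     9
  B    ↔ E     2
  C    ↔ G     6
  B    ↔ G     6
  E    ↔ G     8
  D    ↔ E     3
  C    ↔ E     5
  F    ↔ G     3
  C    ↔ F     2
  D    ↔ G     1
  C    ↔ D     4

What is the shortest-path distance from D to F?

4

Some routes from D to F:
D→G→F: 1 + 3 = 4
D→G→C→F: 1 + 6 + 2 = 9
D→C→F: 4 + 2 = 6
Best route has total 4.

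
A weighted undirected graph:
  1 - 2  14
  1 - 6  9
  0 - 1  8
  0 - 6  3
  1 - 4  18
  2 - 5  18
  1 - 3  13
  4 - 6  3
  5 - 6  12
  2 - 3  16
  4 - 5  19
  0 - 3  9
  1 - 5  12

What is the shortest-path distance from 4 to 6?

3

Comparing a few candidate routes:
4 - 1 - 0 - 6: 18 + 8 + 3 = 29
4 - 6: 3
4 - 5 - 6: 19 + 12 = 31
4 - 5 - 1 - 6: 19 + 12 + 9 = 40
4 - 1 - 5 - 6: 18 + 12 + 12 = 42
4 - 1 - 6: 18 + 9 = 27
The minimum is 3.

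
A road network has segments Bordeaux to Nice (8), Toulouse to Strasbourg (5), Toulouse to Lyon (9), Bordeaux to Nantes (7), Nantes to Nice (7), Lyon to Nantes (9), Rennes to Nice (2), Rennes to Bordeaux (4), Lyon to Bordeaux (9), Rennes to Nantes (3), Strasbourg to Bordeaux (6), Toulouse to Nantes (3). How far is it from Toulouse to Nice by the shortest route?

Checking several routes:
Toulouse → Nantes → Rennes → Nice: 3 + 3 + 2 = 8
Toulouse → Strasbourg → Bordeaux → Rennes → Nice: 5 + 6 + 4 + 2 = 17
Toulouse → Nantes → Rennes → Bordeaux → Nice: 3 + 3 + 4 + 8 = 18
Toulouse → Nantes → Bordeaux → Nice: 3 + 7 + 8 = 18
Toulouse → Nantes → Nice: 3 + 7 = 10
Toulouse → Nantes → Bordeaux → Rennes → Nice: 3 + 7 + 4 + 2 = 16
Best route has total 8 km.

8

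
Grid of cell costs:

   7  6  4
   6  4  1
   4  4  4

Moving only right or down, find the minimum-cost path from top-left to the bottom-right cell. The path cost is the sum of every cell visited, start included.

22

Cheapest: (0,0) → (0,1) → (0,2) → (1,2) → (2,2)
  7 + 6 + 4 + 1 + 4 = 22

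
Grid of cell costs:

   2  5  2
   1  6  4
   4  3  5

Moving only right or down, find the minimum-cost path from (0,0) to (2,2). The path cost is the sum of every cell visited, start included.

15

Take r0c0→r1c0→r2c0→r2c1→r2c2 for a total of 2 + 1 + 4 + 3 + 5 = 15.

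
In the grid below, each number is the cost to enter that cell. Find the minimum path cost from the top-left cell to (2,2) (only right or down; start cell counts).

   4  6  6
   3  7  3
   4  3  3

17

One optimal route is (0,0) (1,0) (2,0) (2,1) (2,2).
Its cost is 4 + 3 + 4 + 3 + 3 = 17.
For comparison, the top-then-right route costs 22.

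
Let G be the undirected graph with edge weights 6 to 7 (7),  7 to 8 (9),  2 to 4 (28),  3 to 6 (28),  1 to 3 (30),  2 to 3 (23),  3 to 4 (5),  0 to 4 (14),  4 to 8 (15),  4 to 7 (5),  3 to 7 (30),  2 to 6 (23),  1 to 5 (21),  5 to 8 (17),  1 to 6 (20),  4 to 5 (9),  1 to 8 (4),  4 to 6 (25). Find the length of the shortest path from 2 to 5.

37

Comparing a few candidate routes:
2 → 6 → 7 → 8 → 5: 23 + 7 + 9 + 17 = 56
2 → 6 → 7 → 4 → 5: 23 + 7 + 5 + 9 = 44
2 → 3 → 4 → 5: 23 + 5 + 9 = 37
2 → 4 → 5: 28 + 9 = 37
2 → 3 → 4 → 7 → 8 → 5: 23 + 5 + 5 + 9 + 17 = 59
2 → 6 → 4 → 5: 23 + 25 + 9 = 57
The minimum is 37.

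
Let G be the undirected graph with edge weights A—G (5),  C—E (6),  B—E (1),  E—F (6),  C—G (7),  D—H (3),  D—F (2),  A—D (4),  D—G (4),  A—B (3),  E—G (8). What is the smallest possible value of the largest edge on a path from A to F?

Some routes from A to F:
A - B - E - F: max(3, 1, 6) = 6
A - G - C - E - F: max(5, 7, 6, 6) = 7
A - G - D - F: max(5, 4, 2) = 5
A - D - F: max(4, 2) = 4
Best route has worst link 4.

4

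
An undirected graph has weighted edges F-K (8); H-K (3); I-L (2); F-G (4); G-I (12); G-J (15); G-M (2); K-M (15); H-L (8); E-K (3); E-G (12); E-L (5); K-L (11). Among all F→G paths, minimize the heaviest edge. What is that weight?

4

Comparing a few candidate routes:
F→G: max(4) = 4
F→K→E→L→I→G: max(8, 3, 5, 2, 12) = 12
F→K→E→G: max(8, 3, 12) = 12
F→K→L→I→G: max(8, 11, 2, 12) = 12
F→K→H→L→I→G: max(8, 3, 8, 2, 12) = 12
F→K→H→L→E→G: max(8, 3, 8, 5, 12) = 12
The minimum achievable maximum is 4.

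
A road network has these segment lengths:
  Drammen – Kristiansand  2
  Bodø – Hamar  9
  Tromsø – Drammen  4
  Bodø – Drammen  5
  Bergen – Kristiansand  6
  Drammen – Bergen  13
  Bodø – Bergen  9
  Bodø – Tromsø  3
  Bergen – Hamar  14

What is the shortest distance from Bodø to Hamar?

Some routes from Bodø to Hamar:
Bodø -> Bergen -> Hamar: 9 + 14 = 23
Bodø -> Drammen -> Kristiansand -> Bergen -> Hamar: 5 + 2 + 6 + 14 = 27
Bodø -> Hamar: 9
Bodø -> Tromsø -> Drammen -> Kristiansand -> Bergen -> Hamar: 3 + 4 + 2 + 6 + 14 = 29
The minimum is 9.

9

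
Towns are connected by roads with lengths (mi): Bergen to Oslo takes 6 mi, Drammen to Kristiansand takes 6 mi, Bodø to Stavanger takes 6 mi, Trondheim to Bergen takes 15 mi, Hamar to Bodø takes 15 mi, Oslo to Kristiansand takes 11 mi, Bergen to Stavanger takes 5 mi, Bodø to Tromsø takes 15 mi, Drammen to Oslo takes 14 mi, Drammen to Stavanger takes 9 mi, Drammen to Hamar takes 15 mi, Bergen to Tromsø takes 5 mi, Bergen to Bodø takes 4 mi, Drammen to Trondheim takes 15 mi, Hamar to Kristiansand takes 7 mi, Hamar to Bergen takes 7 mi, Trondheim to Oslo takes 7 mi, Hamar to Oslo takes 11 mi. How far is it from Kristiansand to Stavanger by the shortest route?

15

Comparing a few candidate routes:
Kristiansand→Hamar→Bergen→Stavanger: 7 + 7 + 5 = 19
Kristiansand→Drammen→Stavanger: 6 + 9 = 15
Kristiansand→Oslo→Bergen→Stavanger: 11 + 6 + 5 = 22
Best route has total 15 mi.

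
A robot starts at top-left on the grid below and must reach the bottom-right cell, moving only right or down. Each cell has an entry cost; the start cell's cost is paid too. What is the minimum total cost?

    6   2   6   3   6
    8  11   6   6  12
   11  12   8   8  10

41

Best path: r0c0 -> r0c1 -> r0c2 -> r0c3 -> r1c3 -> r2c3 -> r2c4
Cost: 6 + 2 + 6 + 3 + 6 + 8 + 10 = 41
For comparison, the top-then-right route costs 45.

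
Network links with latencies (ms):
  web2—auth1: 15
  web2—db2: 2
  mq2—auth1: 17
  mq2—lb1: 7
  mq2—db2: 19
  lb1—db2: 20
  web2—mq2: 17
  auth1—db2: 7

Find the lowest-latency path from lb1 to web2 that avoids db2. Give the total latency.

Candidate routes:
lb1 - mq2 - web2: 7 + 17 = 24
lb1 - mq2 - auth1 - web2: 7 + 17 + 15 = 39
Best route has total 24 ms.

24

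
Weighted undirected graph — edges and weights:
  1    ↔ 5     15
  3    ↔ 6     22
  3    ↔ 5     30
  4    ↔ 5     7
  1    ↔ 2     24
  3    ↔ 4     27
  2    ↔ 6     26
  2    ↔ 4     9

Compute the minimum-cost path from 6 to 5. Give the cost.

42

Candidate routes:
6 - 2 - 4 - 3 - 5: 26 + 9 + 27 + 30 = 92
6 - 2 - 4 - 5: 26 + 9 + 7 = 42
6 - 3 - 4 - 2 - 1 - 5: 22 + 27 + 9 + 24 + 15 = 97
6 - 2 - 1 - 5: 26 + 24 + 15 = 65
6 - 3 - 5: 22 + 30 = 52
6 - 3 - 4 - 5: 22 + 27 + 7 = 56
The minimum is 42.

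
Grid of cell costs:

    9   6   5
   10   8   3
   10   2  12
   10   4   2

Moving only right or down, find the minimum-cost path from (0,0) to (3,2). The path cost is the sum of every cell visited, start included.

31

One optimal route is [0,0] -> [0,1] -> [1,1] -> [2,1] -> [3,1] -> [3,2].
Its cost is 9 + 6 + 8 + 2 + 4 + 2 = 31.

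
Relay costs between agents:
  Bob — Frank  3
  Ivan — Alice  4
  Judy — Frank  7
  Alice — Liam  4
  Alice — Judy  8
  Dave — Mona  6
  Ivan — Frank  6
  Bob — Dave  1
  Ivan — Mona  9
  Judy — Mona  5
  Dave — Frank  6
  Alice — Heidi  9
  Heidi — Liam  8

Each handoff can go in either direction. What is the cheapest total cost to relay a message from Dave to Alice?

Some routes from Dave to Alice:
Dave - Mona - Judy - Alice: 6 + 5 + 8 = 19
Dave - Frank - Ivan - Alice: 6 + 6 + 4 = 16
Dave - Frank - Judy - Alice: 6 + 7 + 8 = 21
Dave - Bob - Frank - Judy - Alice: 1 + 3 + 7 + 8 = 19
Dave - Bob - Frank - Ivan - Alice: 1 + 3 + 6 + 4 = 14
Dave - Mona - Ivan - Alice: 6 + 9 + 4 = 19
The minimum is 14.

14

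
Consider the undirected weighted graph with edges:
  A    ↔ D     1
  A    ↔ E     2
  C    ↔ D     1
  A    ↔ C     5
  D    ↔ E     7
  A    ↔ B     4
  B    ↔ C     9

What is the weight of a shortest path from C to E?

4

A few of the C→E routes:
C -> A -> D -> E: 5 + 1 + 7 = 13
C -> A -> E: 5 + 2 = 7
C -> D -> E: 1 + 7 = 8
C -> D -> A -> E: 1 + 1 + 2 = 4
C -> B -> A -> E: 9 + 4 + 2 = 15
Shortest: 4.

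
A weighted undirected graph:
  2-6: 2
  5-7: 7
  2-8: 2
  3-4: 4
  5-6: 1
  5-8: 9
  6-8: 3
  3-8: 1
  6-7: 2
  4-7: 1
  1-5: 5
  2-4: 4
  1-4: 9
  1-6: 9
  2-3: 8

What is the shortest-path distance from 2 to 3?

3

A few of the 2→3 routes:
2 → 8 → 3: 2 + 1 = 3
2 → 4 → 7 → 6 → 8 → 3: 4 + 1 + 2 + 3 + 1 = 11
2 → 4 → 3: 4 + 4 = 8
2 → 6 → 7 → 4 → 3: 2 + 2 + 1 + 4 = 9
2 → 6 → 8 → 3: 2 + 3 + 1 = 6
2 → 3: 8
Shortest: 3.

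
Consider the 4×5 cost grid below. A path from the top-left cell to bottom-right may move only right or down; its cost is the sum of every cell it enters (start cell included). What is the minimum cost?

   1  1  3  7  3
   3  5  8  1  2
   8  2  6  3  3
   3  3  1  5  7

Cheapest: [0,0] -> [0,1] -> [0,2] -> [0,3] -> [1,3] -> [1,4] -> [2,4] -> [3,4]
  1 + 1 + 3 + 7 + 1 + 2 + 3 + 7 = 25
(Top row then right column would cost 27.)

25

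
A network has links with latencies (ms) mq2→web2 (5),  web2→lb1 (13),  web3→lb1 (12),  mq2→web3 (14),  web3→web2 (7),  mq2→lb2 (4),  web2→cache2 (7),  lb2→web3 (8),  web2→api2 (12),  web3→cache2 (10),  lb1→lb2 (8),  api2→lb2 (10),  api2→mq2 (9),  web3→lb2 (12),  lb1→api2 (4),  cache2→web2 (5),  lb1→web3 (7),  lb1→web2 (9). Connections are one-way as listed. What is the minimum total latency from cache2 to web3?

A few of the cache2→web3 routes:
cache2 - web2 - lb1 - lb2 - web3: 5 + 13 + 8 + 8 = 34
cache2 - web2 - api2 - lb2 - web3: 5 + 12 + 10 + 8 = 35
cache2 - web2 - lb1 - web3: 5 + 13 + 7 = 25
Shortest: 25 ms.

25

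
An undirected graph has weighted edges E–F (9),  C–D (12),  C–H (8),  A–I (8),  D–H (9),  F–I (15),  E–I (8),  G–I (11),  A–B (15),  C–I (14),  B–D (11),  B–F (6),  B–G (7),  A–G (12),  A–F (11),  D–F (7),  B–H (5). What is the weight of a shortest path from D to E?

Some routes from D to E:
D-H-B-F-E: 9 + 5 + 6 + 9 = 29
D-B-F-E: 11 + 6 + 9 = 26
D-F-A-I-E: 7 + 11 + 8 + 8 = 34
D-F-E: 7 + 9 = 16
D-F-I-E: 7 + 15 + 8 = 30
D-C-I-E: 12 + 14 + 8 = 34
The minimum is 16.

16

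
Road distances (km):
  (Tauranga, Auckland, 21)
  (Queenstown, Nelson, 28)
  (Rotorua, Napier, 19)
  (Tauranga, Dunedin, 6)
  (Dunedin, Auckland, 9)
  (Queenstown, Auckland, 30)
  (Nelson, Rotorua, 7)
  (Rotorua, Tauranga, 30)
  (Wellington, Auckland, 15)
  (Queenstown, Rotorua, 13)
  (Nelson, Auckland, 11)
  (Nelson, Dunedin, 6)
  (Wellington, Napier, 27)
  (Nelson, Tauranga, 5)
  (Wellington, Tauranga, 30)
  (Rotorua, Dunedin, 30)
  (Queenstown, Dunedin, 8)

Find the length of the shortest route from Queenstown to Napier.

Comparing a few candidate routes:
Queenstown→Nelson→Rotorua→Napier: 28 + 7 + 19 = 54
Queenstown→Rotorua→Napier: 13 + 19 = 32
Queenstown→Dunedin→Nelson→Rotorua→Napier: 8 + 6 + 7 + 19 = 40
Queenstown→Dunedin→Tauranga→Nelson→Rotorua→Napier: 8 + 6 + 5 + 7 + 19 = 45
Queenstown→Dunedin→Rotorua→Napier: 8 + 30 + 19 = 57
Queenstown→Dunedin→Auckland→Nelson→Rotorua→Napier: 8 + 9 + 11 + 7 + 19 = 54
The minimum is 32 km.

32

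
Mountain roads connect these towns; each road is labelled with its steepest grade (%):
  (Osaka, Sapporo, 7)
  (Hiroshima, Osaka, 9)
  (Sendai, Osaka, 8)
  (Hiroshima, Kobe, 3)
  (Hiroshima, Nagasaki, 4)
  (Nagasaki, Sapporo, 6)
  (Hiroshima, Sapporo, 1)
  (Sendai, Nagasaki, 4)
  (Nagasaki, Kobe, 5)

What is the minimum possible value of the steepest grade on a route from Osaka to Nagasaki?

7

Comparing a few candidate routes:
Osaka-Sapporo-Nagasaki: max(7, 6) = 7
Osaka-Sendai-Nagasaki: max(8, 4) = 8
Osaka-Sapporo-Hiroshima-Nagasaki: max(7, 1, 4) = 7
Osaka-Sapporo-Hiroshima-Kobe-Nagasaki: max(7, 1, 3, 5) = 7
Smallest bottleneck: 7%.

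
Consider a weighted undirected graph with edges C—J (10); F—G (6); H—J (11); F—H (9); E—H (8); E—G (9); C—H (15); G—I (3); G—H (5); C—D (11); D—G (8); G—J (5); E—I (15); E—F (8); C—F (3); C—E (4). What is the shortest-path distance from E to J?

14

Comparing a few candidate routes:
E → C → J: 4 + 10 = 14
E → G → J: 9 + 5 = 14
E → H → J: 8 + 11 = 19
E → C → F → G → J: 4 + 3 + 6 + 5 = 18
E → H → G → J: 8 + 5 + 5 = 18
E → F → G → J: 8 + 6 + 5 = 19
Shortest: 14.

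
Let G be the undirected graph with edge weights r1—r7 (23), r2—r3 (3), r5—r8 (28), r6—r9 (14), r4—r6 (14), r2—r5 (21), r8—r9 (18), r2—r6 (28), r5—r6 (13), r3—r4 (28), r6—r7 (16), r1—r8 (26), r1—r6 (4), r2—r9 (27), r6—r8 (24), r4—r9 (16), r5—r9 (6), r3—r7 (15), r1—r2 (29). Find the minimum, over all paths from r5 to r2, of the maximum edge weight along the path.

16

Some routes from r5 to r2:
r5 -> r9 -> r4 -> r6 -> r7 -> r3 -> r2: max(6, 16, 14, 16, 15, 3) = 16
r5 -> r2: max(21) = 21
r5 -> r9 -> r6 -> r7 -> r3 -> r2: max(6, 14, 16, 15, 3) = 16
r5 -> r6 -> r7 -> r3 -> r2: max(13, 16, 15, 3) = 16
Best route has worst link 16.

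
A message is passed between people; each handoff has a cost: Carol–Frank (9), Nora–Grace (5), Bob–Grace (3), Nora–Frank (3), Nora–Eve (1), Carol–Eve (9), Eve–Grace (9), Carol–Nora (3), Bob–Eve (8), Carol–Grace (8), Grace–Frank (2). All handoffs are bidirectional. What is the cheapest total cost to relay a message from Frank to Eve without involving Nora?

Comparing a few candidate routes:
Frank→Grace→Bob→Eve: 2 + 3 + 8 = 13
Frank→Grace→Eve: 2 + 9 = 11
Frank→Carol→Eve: 9 + 9 = 18
Shortest: 11.

11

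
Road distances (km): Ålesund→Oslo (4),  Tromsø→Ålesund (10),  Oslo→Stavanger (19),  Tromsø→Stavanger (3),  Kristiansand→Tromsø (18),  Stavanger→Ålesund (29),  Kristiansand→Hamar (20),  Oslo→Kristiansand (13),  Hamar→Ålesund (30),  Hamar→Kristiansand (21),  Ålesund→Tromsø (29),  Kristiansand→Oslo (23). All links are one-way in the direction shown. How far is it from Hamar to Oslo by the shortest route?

Candidate routes:
Hamar → Kristiansand → Tromsø → Ålesund → Oslo: 21 + 18 + 10 + 4 = 53
Hamar → Kristiansand → Tromsø → Stavanger → Ålesund → Oslo: 21 + 18 + 3 + 29 + 4 = 75
Hamar → Kristiansand → Oslo: 21 + 23 = 44
Hamar → Ålesund → Oslo: 30 + 4 = 34
Best route has total 34 km.

34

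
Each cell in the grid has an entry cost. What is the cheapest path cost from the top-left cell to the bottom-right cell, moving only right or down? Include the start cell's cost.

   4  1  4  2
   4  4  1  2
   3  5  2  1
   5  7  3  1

14

One optimal route is [0,0]→[0,1]→[0,2]→[1,2]→[1,3]→[2,3]→[3,3].
Its cost is 4 + 1 + 4 + 1 + 2 + 1 + 1 = 14.
(Top row then right column would cost 15.)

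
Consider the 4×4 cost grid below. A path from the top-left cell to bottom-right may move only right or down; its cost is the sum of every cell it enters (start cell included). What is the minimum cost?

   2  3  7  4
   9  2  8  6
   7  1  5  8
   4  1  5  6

Take (0,0)→(0,1)→(1,1)→(2,1)→(3,1)→(3,2)→(3,3) for a total of 2 + 3 + 2 + 1 + 1 + 5 + 6 = 20.

20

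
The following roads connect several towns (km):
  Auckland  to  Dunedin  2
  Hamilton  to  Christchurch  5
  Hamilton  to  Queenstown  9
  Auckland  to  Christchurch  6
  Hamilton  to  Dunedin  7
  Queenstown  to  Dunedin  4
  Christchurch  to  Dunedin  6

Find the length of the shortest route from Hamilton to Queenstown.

Paths from Hamilton to Queenstown:
Hamilton - Queenstown: 9
Hamilton - Christchurch - Dunedin - Queenstown: 5 + 6 + 4 = 15
Hamilton - Christchurch - Auckland - Dunedin - Queenstown: 5 + 6 + 2 + 4 = 17
Hamilton - Dunedin - Queenstown: 7 + 4 = 11
Shortest: 9 km.

9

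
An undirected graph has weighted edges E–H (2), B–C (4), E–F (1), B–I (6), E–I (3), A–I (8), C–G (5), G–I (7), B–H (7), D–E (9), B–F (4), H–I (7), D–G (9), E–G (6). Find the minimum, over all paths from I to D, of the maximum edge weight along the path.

A few of the I→D routes:
I - B - H - E - D: max(6, 7, 2, 9) = 9
I - B - F - E - D: max(6, 4, 1, 9) = 9
I - B - H - E - G - D: max(6, 7, 2, 6, 9) = 9
I - B - C - G - E - D: max(6, 4, 5, 6, 9) = 9
I - B - C - G - D: max(6, 4, 5, 9) = 9
The minimum achievable maximum is 9.

9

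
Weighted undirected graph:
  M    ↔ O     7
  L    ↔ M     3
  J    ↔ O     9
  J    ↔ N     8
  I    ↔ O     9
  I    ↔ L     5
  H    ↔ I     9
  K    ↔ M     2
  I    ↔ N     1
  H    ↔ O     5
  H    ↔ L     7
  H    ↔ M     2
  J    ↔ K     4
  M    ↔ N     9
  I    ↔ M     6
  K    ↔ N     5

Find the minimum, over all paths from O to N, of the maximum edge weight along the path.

Comparing a few candidate routes:
O-H-L-I-M-K-N: max(5, 7, 5, 6, 2, 5) = 7
O-H-M-K-N: max(5, 2, 2, 5) = 5
O-H-L-M-K-N: max(5, 7, 3, 2, 5) = 7
O-H-M-L-I-N: max(5, 2, 3, 5, 1) = 5
O-H-M-I-N: max(5, 2, 6, 1) = 6
O-H-L-I-N: max(5, 7, 5, 1) = 7
Smallest bottleneck: 5.

5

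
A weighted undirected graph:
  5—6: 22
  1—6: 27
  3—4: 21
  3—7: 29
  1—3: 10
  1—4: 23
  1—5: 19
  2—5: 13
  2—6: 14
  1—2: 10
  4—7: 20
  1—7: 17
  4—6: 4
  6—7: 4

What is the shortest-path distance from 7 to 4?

Comparing a few candidate routes:
7 → 1 → 4: 17 + 23 = 40
7 → 6 → 4: 4 + 4 = 8
7 → 4: 20
Shortest: 8.

8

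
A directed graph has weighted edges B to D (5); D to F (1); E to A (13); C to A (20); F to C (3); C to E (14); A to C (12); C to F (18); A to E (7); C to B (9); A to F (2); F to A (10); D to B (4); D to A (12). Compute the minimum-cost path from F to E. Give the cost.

Routes from F to E:
F - C - E: 3 + 14 = 17
F - C - A - E: 3 + 20 + 7 = 30
F - C - B - D - A - E: 3 + 9 + 5 + 12 + 7 = 36
F - A - C - E: 10 + 12 + 14 = 36
F - A - E: 10 + 7 = 17
Shortest: 17.

17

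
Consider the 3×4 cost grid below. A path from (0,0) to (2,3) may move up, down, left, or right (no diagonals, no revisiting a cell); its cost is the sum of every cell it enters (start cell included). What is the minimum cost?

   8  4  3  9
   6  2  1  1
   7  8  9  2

18

Take (0,0) → (0,1) → (1,1) → (1,2) → (1,3) → (2,3) for a total of 8 + 4 + 2 + 1 + 1 + 2 = 18.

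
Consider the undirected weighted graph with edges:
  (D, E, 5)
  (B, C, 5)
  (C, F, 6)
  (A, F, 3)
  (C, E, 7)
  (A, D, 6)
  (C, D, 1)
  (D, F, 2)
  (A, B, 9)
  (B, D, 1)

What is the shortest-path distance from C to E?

6

A few of the C→E routes:
C→D→E: 1 + 5 = 6
C→E: 7
C→B→D→E: 5 + 1 + 5 = 11
Shortest: 6.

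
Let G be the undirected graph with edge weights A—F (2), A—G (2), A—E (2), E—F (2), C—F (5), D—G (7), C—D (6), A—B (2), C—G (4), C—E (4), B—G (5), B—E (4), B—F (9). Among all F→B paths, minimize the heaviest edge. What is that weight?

Comparing a few candidate routes:
F→A→G→C→E→B: max(2, 2, 4, 4, 4) = 4
F→A→B: max(2, 2) = 2
F→A→E→B: max(2, 2, 4) = 4
F→E→A→B: max(2, 2, 2) = 2
Smallest bottleneck: 2.

2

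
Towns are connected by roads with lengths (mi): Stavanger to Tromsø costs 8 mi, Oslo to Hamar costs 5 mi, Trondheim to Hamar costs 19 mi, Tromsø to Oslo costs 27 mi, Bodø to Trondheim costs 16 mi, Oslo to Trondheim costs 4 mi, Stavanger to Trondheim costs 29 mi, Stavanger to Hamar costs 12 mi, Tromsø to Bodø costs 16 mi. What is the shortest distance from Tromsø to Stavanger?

8

Comparing a few candidate routes:
Tromsø - Oslo - Trondheim - Stavanger: 27 + 4 + 29 = 60
Tromsø - Oslo - Hamar - Stavanger: 27 + 5 + 12 = 44
Tromsø - Bodø - Trondheim - Oslo - Hamar - Stavanger: 16 + 16 + 4 + 5 + 12 = 53
Tromsø - Stavanger: 8
Best route has total 8 mi.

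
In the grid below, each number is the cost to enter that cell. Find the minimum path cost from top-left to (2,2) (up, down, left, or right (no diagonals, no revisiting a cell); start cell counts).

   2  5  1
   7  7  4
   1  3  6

18

Cheapest: [0,0]→[0,1]→[0,2]→[1,2]→[2,2]
  2 + 5 + 1 + 4 + 6 = 18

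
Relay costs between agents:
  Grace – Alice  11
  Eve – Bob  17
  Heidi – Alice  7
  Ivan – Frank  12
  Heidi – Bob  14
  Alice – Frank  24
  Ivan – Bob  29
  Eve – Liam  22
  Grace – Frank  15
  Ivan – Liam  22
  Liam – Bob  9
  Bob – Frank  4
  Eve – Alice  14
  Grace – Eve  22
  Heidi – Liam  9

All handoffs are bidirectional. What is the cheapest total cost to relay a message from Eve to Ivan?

33

Some routes from Eve to Ivan:
Eve-Bob-Liam-Ivan: 17 + 9 + 22 = 48
Eve-Liam-Ivan: 22 + 22 = 44
Eve-Bob-Ivan: 17 + 29 = 46
Eve-Liam-Bob-Frank-Ivan: 22 + 9 + 4 + 12 = 47
Eve-Grace-Frank-Ivan: 22 + 15 + 12 = 49
Eve-Bob-Frank-Ivan: 17 + 4 + 12 = 33
The minimum is 33.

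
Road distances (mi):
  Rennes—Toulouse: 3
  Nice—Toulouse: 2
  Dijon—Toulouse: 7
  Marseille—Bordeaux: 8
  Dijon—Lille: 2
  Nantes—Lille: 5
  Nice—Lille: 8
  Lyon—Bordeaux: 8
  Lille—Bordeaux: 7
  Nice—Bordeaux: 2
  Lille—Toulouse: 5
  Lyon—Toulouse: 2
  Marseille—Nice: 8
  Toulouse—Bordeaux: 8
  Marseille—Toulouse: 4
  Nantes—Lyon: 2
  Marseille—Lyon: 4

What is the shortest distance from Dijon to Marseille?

A few of the Dijon→Marseille routes:
Dijon → Toulouse → Marseille: 7 + 4 = 11
Dijon → Lille → Nantes → Lyon → Marseille: 2 + 5 + 2 + 4 = 13
Dijon → Lille → Toulouse → Marseille: 2 + 5 + 4 = 11
Shortest: 11 mi.

11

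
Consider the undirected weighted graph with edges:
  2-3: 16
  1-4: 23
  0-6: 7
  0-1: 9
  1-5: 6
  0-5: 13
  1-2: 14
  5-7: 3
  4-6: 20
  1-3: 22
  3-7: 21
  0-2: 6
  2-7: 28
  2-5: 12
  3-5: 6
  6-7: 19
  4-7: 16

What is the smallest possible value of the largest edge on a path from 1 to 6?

9

A few of the 1→6 routes:
1-0-6: max(9, 7) = 9
1-5-2-0-6: max(6, 12, 6, 7) = 12
1-5-0-6: max(6, 13, 7) = 13
The minimum achievable maximum is 9.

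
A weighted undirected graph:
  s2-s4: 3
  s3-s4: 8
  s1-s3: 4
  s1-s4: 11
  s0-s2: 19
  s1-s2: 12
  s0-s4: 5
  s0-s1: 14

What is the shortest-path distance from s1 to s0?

Some routes from s1 to s0:
s1 - s2 - s0: 12 + 19 = 31
s1 - s2 - s4 - s0: 12 + 3 + 5 = 20
s1 - s0: 14
s1 - s3 - s4 - s0: 4 + 8 + 5 = 17
s1 - s4 - s0: 11 + 5 = 16
s1 - s4 - s2 - s0: 11 + 3 + 19 = 33
Shortest: 14.

14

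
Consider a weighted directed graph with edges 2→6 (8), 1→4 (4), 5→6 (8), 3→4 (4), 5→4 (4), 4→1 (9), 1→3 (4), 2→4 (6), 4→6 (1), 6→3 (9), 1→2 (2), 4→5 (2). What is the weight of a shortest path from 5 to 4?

4

Candidate routes:
5-4: 4
5-6-3-4: 8 + 9 + 4 = 21
The minimum is 4.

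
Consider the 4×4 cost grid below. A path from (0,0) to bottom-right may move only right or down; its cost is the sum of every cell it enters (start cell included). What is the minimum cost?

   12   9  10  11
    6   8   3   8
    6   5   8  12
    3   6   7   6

Path r0c0 → r1c0 → r2c0 → r3c0 → r3c1 → r3c2 → r3c3: 12 + 6 + 6 + 3 + 6 + 7 + 6 = 46.
For comparison, the top-then-right route costs 68.

46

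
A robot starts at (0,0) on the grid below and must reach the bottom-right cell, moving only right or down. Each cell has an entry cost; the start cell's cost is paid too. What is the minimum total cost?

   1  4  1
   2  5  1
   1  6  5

12

Path [0,0] → [0,1] → [0,2] → [1,2] → [2,2]: 1 + 4 + 1 + 1 + 5 = 12.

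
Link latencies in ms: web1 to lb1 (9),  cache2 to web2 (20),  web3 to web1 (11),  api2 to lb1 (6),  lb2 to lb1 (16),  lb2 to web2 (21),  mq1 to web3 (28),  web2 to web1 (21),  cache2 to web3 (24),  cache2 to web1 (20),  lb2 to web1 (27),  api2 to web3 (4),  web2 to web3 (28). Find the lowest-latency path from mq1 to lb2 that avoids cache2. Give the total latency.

54

Comparing a few candidate routes:
mq1 -> web3 -> web1 -> lb1 -> lb2: 28 + 11 + 9 + 16 = 64
mq1 -> web3 -> api2 -> lb1 -> lb2: 28 + 4 + 6 + 16 = 54
mq1 -> web3 -> web1 -> lb2: 28 + 11 + 27 = 66
mq1 -> web3 -> api2 -> lb1 -> web1 -> lb2: 28 + 4 + 6 + 9 + 27 = 74
mq1 -> web3 -> web2 -> lb2: 28 + 28 + 21 = 77
Best route has total 54 ms.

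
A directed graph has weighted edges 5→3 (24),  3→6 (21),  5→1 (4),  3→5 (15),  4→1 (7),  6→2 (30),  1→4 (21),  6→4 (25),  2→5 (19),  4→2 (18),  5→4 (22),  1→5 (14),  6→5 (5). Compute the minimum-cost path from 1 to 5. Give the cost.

Routes from 1 to 5:
1-4-2-5: 21 + 18 + 19 = 58
1-5: 14
Shortest: 14.

14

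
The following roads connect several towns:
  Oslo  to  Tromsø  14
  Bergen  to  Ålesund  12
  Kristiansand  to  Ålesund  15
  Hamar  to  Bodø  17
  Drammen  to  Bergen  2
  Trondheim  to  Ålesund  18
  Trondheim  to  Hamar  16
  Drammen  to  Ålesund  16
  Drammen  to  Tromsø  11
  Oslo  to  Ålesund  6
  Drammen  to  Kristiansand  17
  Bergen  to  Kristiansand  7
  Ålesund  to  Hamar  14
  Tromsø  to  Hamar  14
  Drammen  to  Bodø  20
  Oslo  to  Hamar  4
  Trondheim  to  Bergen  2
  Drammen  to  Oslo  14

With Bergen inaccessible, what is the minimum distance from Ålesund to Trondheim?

18

Some routes from Ålesund to Trondheim avoiding Bergen:
Ålesund→Trondheim: 18
Ålesund→Hamar→Trondheim: 14 + 16 = 30
Ålesund→Oslo→Hamar→Trondheim: 6 + 4 + 16 = 26
Ålesund→Drammen→Oslo→Hamar→Trondheim: 16 + 14 + 4 + 16 = 50
Shortest: 18.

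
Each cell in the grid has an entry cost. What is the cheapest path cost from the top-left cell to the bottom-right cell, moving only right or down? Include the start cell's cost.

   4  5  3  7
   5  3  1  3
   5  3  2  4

Take (0,0) → (0,1) → (0,2) → (1,2) → (2,2) → (2,3) for a total of 4 + 5 + 3 + 1 + 2 + 4 = 19.

19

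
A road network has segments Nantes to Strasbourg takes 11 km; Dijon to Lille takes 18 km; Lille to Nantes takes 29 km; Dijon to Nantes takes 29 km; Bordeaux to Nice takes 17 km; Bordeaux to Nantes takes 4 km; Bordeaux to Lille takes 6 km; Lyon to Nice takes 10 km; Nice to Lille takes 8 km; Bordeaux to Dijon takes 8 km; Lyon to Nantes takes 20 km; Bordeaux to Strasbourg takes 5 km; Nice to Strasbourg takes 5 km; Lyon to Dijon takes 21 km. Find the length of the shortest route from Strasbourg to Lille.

Some routes from Strasbourg to Lille:
Strasbourg→Nice→Lille: 5 + 8 = 13
Strasbourg→Bordeaux→Lille: 5 + 6 = 11
Strasbourg→Nice→Bordeaux→Lille: 5 + 17 + 6 = 28
Strasbourg→Nantes→Bordeaux→Lille: 11 + 4 + 6 = 21
The minimum is 11 km.

11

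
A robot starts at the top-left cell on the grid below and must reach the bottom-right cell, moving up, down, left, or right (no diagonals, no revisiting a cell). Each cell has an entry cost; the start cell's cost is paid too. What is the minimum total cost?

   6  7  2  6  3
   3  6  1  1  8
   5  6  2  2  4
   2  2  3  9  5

Take [0,0] → [0,1] → [0,2] → [1,2] → [1,3] → [2,3] → [2,4] → [3,4] for a total of 6 + 7 + 2 + 1 + 1 + 2 + 4 + 5 = 28.

28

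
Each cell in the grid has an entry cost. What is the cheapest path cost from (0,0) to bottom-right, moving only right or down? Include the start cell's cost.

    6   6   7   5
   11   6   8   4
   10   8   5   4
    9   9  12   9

41

One optimal route is (0,0) -> (0,1) -> (0,2) -> (0,3) -> (1,3) -> (2,3) -> (3,3).
Its cost is 6 + 6 + 7 + 5 + 4 + 4 + 9 = 41.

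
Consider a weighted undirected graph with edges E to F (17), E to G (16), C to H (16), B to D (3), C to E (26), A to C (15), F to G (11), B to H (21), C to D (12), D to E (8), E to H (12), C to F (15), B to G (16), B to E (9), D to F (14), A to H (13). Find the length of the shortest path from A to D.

27

A few of the A→D routes:
A - H - E - B - D: 13 + 12 + 9 + 3 = 37
A - H - E - D: 13 + 12 + 8 = 33
A - C - D: 15 + 12 = 27
Best route has total 27.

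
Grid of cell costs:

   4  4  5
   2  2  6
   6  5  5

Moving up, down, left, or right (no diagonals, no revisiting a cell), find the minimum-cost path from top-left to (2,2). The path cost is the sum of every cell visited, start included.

Take r0c0 -> r1c0 -> r1c1 -> r2c1 -> r2c2 for a total of 4 + 2 + 2 + 5 + 5 = 18.

18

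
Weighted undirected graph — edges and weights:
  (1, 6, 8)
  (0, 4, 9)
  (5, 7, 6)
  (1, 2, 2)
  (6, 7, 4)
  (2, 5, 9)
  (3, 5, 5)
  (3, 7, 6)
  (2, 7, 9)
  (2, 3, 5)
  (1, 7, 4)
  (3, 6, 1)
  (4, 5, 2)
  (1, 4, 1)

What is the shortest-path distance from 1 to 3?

7

A few of the 1→3 routes:
1 -> 7 -> 6 -> 3: 4 + 4 + 1 = 9
1 -> 4 -> 5 -> 3: 1 + 2 + 5 = 8
1 -> 2 -> 3: 2 + 5 = 7
Shortest: 7.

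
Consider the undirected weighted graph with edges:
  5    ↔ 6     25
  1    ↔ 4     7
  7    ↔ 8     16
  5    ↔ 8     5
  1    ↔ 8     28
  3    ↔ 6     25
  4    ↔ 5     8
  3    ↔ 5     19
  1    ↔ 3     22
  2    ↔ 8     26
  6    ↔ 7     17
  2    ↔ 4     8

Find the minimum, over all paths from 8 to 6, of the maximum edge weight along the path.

Comparing a few candidate routes:
8 → 5 → 6: max(5, 25) = 25
8 → 7 → 6: max(16, 17) = 17
8 → 5 → 3 → 6: max(5, 19, 25) = 25
8 → 5 → 4 → 1 → 3 → 6: max(5, 8, 7, 22, 25) = 25
Smallest bottleneck: 17.

17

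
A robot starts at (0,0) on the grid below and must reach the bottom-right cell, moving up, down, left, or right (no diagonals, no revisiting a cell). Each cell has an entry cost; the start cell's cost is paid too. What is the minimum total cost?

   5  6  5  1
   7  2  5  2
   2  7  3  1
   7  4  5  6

26

Take [0,0] → [0,1] → [0,2] → [0,3] → [1,3] → [2,3] → [3,3] for a total of 5 + 6 + 5 + 1 + 2 + 1 + 6 = 26.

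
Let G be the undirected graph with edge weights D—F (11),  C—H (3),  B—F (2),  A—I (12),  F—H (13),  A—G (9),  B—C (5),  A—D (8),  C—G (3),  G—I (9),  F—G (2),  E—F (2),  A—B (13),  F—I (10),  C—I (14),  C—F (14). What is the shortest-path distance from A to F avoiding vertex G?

A few of the A→F routes:
A -> D -> F: 8 + 11 = 19
A -> B -> F: 13 + 2 = 15
A -> I -> F: 12 + 10 = 22
Best route has total 15.

15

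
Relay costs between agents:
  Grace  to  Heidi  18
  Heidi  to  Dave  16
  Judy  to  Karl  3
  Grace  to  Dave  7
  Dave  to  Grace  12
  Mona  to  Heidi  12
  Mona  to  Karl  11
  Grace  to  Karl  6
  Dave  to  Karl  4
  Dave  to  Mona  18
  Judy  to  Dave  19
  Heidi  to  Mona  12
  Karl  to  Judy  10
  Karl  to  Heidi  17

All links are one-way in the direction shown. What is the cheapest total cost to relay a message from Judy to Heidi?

Candidate routes:
Judy -> Dave -> Grace -> Heidi: 19 + 12 + 18 = 49
Judy -> Dave -> Mona -> Karl -> Heidi: 19 + 18 + 11 + 17 = 65
Judy -> Karl -> Heidi: 3 + 17 = 20
Judy -> Dave -> Mona -> Heidi: 19 + 18 + 12 = 49
Judy -> Dave -> Grace -> Karl -> Heidi: 19 + 12 + 6 + 17 = 54
Judy -> Dave -> Karl -> Heidi: 19 + 4 + 17 = 40
Best route has total 20.

20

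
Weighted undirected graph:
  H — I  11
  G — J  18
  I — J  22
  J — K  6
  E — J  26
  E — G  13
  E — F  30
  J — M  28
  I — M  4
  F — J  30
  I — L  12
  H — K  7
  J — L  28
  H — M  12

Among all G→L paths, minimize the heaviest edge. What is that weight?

A few of the G→L routes:
G-E-J-K-H-I-L: max(13, 26, 6, 7, 11, 12) = 26
G-J-K-H-I-L: max(18, 6, 7, 11, 12) = 18
G-J-I-L: max(18, 22, 12) = 22
G-E-J-K-H-M-I-L: max(13, 26, 6, 7, 12, 4, 12) = 26
G-J-K-H-M-I-L: max(18, 6, 7, 12, 4, 12) = 18
G-E-J-I-L: max(13, 26, 22, 12) = 26
Best route has worst link 18.

18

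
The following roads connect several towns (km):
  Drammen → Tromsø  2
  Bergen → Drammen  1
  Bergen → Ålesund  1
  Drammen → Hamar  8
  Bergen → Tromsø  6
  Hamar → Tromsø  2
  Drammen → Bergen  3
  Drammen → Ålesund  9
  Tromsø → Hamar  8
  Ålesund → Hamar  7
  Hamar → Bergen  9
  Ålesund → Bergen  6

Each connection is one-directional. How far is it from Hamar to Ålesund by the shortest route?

10

Candidate routes:
Hamar → Bergen → Ålesund: 9 + 1 = 10
Hamar → Bergen → Drammen → Ålesund: 9 + 1 + 9 = 19
The minimum is 10 km.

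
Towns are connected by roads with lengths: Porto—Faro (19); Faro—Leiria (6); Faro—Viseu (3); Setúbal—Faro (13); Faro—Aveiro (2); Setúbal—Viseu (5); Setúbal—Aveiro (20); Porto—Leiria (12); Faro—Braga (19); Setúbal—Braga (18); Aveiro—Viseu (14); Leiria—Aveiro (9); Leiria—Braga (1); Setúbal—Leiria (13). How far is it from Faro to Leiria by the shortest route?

6

A few of the Faro→Leiria routes:
Faro -> Leiria: 6
Faro -> Viseu -> Setúbal -> Leiria: 3 + 5 + 13 = 21
Faro -> Aveiro -> Leiria: 2 + 9 = 11
Faro -> Braga -> Leiria: 19 + 1 = 20
Shortest: 6.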